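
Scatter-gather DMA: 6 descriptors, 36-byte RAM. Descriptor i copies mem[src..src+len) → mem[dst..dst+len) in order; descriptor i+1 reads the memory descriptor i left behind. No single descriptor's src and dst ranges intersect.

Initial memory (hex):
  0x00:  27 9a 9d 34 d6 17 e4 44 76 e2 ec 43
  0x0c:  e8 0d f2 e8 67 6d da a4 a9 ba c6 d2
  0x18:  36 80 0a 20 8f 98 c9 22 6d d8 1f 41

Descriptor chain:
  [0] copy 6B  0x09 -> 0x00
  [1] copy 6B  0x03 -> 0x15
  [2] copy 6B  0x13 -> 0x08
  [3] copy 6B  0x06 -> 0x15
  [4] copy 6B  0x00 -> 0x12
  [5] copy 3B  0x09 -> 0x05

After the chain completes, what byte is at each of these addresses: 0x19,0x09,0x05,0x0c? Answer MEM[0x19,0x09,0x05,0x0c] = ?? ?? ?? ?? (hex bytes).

D0: mem[0x00..0x05] <- [e2 ec 43 e8 0d f2]
D1: mem[0x15..0x1a] <- [e8 0d f2 e4 44 76]
D2: mem[0x08..0x0d] <- [a4 a9 e8 0d f2 e4]
D3: mem[0x15..0x1a] <- [e4 44 a4 a9 e8 0d]
D4: mem[0x12..0x17] <- [e2 ec 43 e8 0d f2]
D5: mem[0x05..0x07] <- [a9 e8 0d]
query mem[0x19]=0xe8, mem[0x09]=0xa9, mem[0x05]=0xa9, mem[0x0c]=0xf2

MEM[0x19,0x09,0x05,0x0c] = e8 a9 a9 f2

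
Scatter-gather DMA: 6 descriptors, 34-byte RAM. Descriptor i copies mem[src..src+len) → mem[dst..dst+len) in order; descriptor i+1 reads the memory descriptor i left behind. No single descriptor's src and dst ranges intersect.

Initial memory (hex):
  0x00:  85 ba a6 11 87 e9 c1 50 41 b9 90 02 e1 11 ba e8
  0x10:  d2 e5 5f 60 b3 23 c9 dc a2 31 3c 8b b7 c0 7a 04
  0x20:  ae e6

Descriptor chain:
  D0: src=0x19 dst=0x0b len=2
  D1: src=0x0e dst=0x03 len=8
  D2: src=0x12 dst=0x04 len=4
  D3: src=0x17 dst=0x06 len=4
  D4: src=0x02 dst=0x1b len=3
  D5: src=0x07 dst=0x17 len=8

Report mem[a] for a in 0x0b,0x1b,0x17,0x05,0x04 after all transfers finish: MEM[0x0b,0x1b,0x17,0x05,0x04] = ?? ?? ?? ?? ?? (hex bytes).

  after D0: wrote 2B at 0x0b = 313c
  after D1: wrote 8B at 0x03 = bae8d2e55f60b323
  after D2: wrote 4B at 0x04 = 5f60b323
  after D3: wrote 4B at 0x06 = dca2313c
  after D4: wrote 3B at 0x1b = a6ba5f
  after D5: wrote 8B at 0x17 = a2313c23313c11ba
query mem[0x0b]=0x31, mem[0x1b]=0x31, mem[0x17]=0xa2, mem[0x05]=0x60, mem[0x04]=0x5f

MEM[0x0b,0x1b,0x17,0x05,0x04] = 31 31 a2 60 5f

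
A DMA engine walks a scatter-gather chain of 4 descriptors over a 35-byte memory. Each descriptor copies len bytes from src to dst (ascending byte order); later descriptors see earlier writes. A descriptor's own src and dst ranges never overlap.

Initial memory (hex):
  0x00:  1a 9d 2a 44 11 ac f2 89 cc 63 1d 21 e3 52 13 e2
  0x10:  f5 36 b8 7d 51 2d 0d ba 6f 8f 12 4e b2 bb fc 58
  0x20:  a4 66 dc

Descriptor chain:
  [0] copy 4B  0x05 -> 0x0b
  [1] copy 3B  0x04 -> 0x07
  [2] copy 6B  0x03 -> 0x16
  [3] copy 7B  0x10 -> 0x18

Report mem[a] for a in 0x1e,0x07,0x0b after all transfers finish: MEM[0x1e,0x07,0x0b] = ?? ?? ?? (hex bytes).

MEM[0x1e,0x07,0x0b] = 44 11 ac

D0: mem[0x0b..0x0e] <- [ac f2 89 cc]
D1: mem[0x07..0x09] <- [11 ac f2]
D2: mem[0x16..0x1b] <- [44 11 ac f2 11 ac]
D3: mem[0x18..0x1e] <- [f5 36 b8 7d 51 2d 44]
query mem[0x1e]=0x44, mem[0x07]=0x11, mem[0x0b]=0xac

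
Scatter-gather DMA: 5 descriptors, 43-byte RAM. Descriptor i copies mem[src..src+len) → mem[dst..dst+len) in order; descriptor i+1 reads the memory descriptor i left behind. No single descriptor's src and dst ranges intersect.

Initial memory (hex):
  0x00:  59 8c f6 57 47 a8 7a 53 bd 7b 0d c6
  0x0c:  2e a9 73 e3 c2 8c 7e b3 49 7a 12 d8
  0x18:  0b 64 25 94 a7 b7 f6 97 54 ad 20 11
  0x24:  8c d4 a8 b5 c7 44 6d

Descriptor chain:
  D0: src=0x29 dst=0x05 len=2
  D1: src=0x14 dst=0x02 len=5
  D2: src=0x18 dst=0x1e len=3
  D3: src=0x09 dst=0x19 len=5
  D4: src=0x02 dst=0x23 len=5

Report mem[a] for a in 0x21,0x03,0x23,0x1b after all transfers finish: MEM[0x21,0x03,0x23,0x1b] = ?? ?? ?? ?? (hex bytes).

MEM[0x21,0x03,0x23,0x1b] = ad 7a 49 c6

D0: mem[0x05..0x06] <- [44 6d]
D1: mem[0x02..0x06] <- [49 7a 12 d8 0b]
D2: mem[0x1e..0x20] <- [0b 64 25]
D3: mem[0x19..0x1d] <- [7b 0d c6 2e a9]
D4: mem[0x23..0x27] <- [49 7a 12 d8 0b]
query mem[0x21]=0xad, mem[0x03]=0x7a, mem[0x23]=0x49, mem[0x1b]=0xc6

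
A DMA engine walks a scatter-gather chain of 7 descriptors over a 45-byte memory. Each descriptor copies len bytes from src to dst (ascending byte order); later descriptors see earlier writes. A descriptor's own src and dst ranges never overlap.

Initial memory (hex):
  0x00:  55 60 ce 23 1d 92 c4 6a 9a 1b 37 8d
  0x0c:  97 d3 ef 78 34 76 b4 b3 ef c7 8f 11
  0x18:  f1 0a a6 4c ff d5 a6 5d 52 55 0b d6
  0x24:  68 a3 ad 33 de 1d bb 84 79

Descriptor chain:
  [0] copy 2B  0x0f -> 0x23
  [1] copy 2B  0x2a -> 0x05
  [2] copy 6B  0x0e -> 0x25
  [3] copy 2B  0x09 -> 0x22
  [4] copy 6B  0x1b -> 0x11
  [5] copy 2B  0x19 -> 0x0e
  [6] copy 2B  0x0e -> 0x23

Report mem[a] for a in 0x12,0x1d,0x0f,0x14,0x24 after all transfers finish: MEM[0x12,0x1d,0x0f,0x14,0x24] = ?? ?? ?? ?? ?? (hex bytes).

[0] 0x0f->0x23 len=2 : 78 34
[1] 0x2a->0x05 len=2 : bb 84
[2] 0x0e->0x25 len=6 : ef 78 34 76 b4 b3
[3] 0x09->0x22 len=2 : 1b 37
[4] 0x1b->0x11 len=6 : 4c ff d5 a6 5d 52
[5] 0x19->0x0e len=2 : 0a a6
[6] 0x0e->0x23 len=2 : 0a a6
query mem[0x12]=0xff, mem[0x1d]=0xd5, mem[0x0f]=0xa6, mem[0x14]=0xa6, mem[0x24]=0xa6

MEM[0x12,0x1d,0x0f,0x14,0x24] = ff d5 a6 a6 a6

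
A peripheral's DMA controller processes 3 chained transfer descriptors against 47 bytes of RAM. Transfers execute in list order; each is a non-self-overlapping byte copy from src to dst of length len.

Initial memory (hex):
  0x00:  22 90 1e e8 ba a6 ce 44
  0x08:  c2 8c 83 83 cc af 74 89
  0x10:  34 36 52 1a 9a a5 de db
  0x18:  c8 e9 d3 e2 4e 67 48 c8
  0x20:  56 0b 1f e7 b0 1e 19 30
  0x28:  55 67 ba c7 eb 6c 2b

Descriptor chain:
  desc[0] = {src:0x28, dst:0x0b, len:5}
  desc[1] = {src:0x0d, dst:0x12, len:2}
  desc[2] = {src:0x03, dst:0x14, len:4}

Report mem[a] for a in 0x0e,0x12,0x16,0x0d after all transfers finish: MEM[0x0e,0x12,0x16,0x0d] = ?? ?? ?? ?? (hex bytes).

#0 dst[0x0b+5] := {0x55,0x67,0xba,0xc7,0xeb}
#1 dst[0x12+2] := {0xba,0xc7}
#2 dst[0x14+4] := {0xe8,0xba,0xa6,0xce}
query mem[0x0e]=0xc7, mem[0x12]=0xba, mem[0x16]=0xa6, mem[0x0d]=0xba

MEM[0x0e,0x12,0x16,0x0d] = c7 ba a6 ba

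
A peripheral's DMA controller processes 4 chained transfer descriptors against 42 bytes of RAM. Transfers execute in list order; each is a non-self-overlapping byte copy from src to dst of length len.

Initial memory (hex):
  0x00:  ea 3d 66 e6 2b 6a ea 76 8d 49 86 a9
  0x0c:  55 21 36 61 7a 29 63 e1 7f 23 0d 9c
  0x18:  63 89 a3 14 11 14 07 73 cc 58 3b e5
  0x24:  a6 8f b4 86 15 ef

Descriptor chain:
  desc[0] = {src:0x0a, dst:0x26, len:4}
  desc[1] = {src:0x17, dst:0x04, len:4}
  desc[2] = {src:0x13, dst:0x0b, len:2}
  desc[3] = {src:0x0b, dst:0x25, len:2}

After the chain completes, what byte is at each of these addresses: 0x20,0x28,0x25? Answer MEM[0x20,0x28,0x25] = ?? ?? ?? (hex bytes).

MEM[0x20,0x28,0x25] = cc 55 e1

  after D0: wrote 4B at 0x26 = 86a95521
  after D1: wrote 4B at 0x04 = 9c6389a3
  after D2: wrote 2B at 0x0b = e17f
  after D3: wrote 2B at 0x25 = e17f
query mem[0x20]=0xcc, mem[0x28]=0x55, mem[0x25]=0xe1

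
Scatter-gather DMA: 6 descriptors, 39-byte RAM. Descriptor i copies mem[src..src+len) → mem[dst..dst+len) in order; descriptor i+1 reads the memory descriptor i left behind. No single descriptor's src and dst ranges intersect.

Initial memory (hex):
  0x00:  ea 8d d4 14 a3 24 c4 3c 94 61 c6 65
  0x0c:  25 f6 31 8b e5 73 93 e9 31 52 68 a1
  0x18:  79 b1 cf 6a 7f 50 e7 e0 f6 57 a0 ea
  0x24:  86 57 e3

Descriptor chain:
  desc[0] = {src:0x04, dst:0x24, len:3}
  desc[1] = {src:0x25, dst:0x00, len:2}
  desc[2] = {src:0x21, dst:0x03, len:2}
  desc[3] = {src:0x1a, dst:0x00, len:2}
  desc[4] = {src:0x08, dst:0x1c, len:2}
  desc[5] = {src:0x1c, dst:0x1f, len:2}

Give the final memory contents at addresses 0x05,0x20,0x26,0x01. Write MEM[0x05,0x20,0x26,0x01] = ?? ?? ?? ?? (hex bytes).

MEM[0x05,0x20,0x26,0x01] = 24 61 c4 6a

  after D0: wrote 3B at 0x24 = a324c4
  after D1: wrote 2B at 0x00 = 24c4
  after D2: wrote 2B at 0x03 = 57a0
  after D3: wrote 2B at 0x00 = cf6a
  after D4: wrote 2B at 0x1c = 9461
  after D5: wrote 2B at 0x1f = 9461
query mem[0x05]=0x24, mem[0x20]=0x61, mem[0x26]=0xc4, mem[0x01]=0x6a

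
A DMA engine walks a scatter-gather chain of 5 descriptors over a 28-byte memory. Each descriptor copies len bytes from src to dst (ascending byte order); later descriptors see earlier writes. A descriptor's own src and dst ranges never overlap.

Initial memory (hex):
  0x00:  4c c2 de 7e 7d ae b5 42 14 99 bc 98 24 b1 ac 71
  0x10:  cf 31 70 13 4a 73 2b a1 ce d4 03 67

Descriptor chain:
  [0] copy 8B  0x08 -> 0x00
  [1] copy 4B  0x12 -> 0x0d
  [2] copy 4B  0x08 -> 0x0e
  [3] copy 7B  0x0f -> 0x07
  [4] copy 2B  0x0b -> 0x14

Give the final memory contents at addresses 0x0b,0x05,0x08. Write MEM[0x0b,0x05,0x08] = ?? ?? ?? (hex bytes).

D0: mem[0x00..0x07] <- [14 99 bc 98 24 b1 ac 71]
D1: mem[0x0d..0x10] <- [70 13 4a 73]
D2: mem[0x0e..0x11] <- [14 99 bc 98]
D3: mem[0x07..0x0d] <- [99 bc 98 70 13 4a 73]
D4: mem[0x14..0x15] <- [13 4a]
query mem[0x0b]=0x13, mem[0x05]=0xb1, mem[0x08]=0xbc

MEM[0x0b,0x05,0x08] = 13 b1 bc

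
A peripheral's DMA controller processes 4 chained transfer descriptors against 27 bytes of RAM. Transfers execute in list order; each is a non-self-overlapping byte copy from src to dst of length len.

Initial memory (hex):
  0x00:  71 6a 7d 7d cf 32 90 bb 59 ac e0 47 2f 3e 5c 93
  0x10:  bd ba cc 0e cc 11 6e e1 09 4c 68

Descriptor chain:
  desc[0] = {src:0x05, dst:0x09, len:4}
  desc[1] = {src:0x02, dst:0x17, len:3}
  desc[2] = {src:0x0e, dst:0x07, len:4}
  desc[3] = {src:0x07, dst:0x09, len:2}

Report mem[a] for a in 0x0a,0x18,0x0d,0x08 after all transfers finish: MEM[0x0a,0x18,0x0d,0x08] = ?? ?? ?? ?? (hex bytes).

  after D0: wrote 4B at 0x09 = 3290bb59
  after D1: wrote 3B at 0x17 = 7d7dcf
  after D2: wrote 4B at 0x07 = 5c93bdba
  after D3: wrote 2B at 0x09 = 5c93
query mem[0x0a]=0x93, mem[0x18]=0x7d, mem[0x0d]=0x3e, mem[0x08]=0x93

MEM[0x0a,0x18,0x0d,0x08] = 93 7d 3e 93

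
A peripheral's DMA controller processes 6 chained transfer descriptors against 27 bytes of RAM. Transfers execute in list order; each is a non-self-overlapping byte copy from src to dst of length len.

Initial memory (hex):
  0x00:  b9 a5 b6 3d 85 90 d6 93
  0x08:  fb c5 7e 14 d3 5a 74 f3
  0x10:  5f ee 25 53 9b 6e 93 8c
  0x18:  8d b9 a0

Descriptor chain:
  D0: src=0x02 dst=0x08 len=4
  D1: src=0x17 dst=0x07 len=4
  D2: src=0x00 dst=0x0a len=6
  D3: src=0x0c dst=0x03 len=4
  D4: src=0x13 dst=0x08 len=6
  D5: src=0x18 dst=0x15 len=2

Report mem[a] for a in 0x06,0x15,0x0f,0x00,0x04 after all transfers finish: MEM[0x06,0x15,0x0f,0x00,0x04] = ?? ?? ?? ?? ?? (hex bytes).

MEM[0x06,0x15,0x0f,0x00,0x04] = 90 8d 90 b9 3d

#0 dst[0x08+4] := {0xb6,0x3d,0x85,0x90}
#1 dst[0x07+4] := {0x8c,0x8d,0xb9,0xa0}
#2 dst[0x0a+6] := {0xb9,0xa5,0xb6,0x3d,0x85,0x90}
#3 dst[0x03+4] := {0xb6,0x3d,0x85,0x90}
#4 dst[0x08+6] := {0x53,0x9b,0x6e,0x93,0x8c,0x8d}
#5 dst[0x15+2] := {0x8d,0xb9}
query mem[0x06]=0x90, mem[0x15]=0x8d, mem[0x0f]=0x90, mem[0x00]=0xb9, mem[0x04]=0x3d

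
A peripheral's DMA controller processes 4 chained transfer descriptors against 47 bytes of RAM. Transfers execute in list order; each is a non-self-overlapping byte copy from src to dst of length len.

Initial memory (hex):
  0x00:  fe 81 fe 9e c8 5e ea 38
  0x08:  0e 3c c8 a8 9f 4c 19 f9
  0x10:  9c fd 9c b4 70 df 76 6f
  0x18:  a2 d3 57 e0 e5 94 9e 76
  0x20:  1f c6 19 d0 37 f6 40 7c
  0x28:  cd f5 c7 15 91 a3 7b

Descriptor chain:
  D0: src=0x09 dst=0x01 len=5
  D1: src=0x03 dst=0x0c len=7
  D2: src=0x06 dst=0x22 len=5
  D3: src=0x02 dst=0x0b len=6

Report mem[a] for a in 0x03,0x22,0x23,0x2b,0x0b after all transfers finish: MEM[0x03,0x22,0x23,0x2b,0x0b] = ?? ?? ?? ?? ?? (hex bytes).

MEM[0x03,0x22,0x23,0x2b,0x0b] = a8 ea 38 15 c8

  after D0: wrote 5B at 0x01 = 3cc8a89f4c
  after D1: wrote 7B at 0x0c = a89f4cea380e3c
  after D2: wrote 5B at 0x22 = ea380e3cc8
  after D3: wrote 6B at 0x0b = c8a89f4cea38
query mem[0x03]=0xa8, mem[0x22]=0xea, mem[0x23]=0x38, mem[0x2b]=0x15, mem[0x0b]=0xc8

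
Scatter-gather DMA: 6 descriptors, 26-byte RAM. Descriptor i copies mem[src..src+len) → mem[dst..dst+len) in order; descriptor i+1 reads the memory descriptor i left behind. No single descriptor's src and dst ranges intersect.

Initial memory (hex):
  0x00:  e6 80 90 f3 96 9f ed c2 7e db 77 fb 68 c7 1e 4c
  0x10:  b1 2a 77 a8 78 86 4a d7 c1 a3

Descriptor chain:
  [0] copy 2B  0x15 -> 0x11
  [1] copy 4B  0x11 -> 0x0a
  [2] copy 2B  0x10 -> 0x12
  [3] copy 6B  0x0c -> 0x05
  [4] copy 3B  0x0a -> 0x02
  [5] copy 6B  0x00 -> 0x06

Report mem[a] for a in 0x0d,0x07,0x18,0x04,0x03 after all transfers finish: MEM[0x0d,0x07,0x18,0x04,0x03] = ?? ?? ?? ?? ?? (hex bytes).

  after D0: wrote 2B at 0x11 = 864a
  after D1: wrote 4B at 0x0a = 864aa878
  after D2: wrote 2B at 0x12 = b186
  after D3: wrote 6B at 0x05 = a8781e4cb186
  after D4: wrote 3B at 0x02 = 864aa8
  after D5: wrote 6B at 0x06 = e680864aa8a8
query mem[0x0d]=0x78, mem[0x07]=0x80, mem[0x18]=0xc1, mem[0x04]=0xa8, mem[0x03]=0x4a

MEM[0x0d,0x07,0x18,0x04,0x03] = 78 80 c1 a8 4a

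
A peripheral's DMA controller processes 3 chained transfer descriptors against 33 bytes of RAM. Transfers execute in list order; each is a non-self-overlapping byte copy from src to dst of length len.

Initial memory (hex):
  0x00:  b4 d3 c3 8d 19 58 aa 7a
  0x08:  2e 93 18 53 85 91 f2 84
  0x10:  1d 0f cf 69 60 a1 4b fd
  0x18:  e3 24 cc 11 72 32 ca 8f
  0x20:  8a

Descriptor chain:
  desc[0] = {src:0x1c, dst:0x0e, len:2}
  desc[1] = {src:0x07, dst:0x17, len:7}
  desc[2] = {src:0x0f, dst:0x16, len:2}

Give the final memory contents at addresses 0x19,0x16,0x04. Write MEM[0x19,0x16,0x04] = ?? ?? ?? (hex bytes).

MEM[0x19,0x16,0x04] = 93 32 19

#0 dst[0x0e+2] := {0x72,0x32}
#1 dst[0x17+7] := {0x7a,0x2e,0x93,0x18,0x53,0x85,0x91}
#2 dst[0x16+2] := {0x32,0x1d}
query mem[0x19]=0x93, mem[0x16]=0x32, mem[0x04]=0x19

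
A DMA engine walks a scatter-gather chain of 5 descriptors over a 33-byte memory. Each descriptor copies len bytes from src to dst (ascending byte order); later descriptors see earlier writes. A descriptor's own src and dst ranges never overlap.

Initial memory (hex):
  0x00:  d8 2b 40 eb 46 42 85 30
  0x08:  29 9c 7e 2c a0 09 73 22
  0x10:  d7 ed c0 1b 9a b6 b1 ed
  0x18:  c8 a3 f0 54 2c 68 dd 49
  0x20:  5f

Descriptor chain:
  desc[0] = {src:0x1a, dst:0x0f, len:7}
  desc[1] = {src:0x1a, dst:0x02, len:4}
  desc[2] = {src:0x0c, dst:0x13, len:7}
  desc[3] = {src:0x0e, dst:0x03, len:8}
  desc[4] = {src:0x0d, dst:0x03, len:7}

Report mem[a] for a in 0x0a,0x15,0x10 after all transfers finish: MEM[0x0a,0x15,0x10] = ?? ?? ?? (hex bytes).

D0: mem[0x0f..0x15] <- [f0 54 2c 68 dd 49 5f]
D1: mem[0x02..0x05] <- [f0 54 2c 68]
D2: mem[0x13..0x19] <- [a0 09 73 f0 54 2c 68]
D3: mem[0x03..0x0a] <- [73 f0 54 2c 68 a0 09 73]
D4: mem[0x03..0x09] <- [09 73 f0 54 2c 68 a0]
query mem[0x0a]=0x73, mem[0x15]=0x73, mem[0x10]=0x54

MEM[0x0a,0x15,0x10] = 73 73 54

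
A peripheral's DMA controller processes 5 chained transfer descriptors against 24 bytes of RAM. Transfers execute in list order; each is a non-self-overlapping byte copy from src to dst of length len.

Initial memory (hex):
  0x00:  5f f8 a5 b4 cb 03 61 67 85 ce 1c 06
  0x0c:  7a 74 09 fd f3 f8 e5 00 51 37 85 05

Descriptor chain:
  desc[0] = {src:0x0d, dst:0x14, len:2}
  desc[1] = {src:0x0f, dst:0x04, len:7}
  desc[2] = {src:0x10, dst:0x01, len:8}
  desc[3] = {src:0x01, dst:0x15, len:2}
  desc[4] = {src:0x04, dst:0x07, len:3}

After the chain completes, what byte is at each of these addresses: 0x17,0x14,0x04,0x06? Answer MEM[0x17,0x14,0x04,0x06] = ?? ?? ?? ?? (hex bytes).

#0 dst[0x14+2] := {0x74,0x09}
#1 dst[0x04+7] := {0xfd,0xf3,0xf8,0xe5,0x00,0x74,0x09}
#2 dst[0x01+8] := {0xf3,0xf8,0xe5,0x00,0x74,0x09,0x85,0x05}
#3 dst[0x15+2] := {0xf3,0xf8}
#4 dst[0x07+3] := {0x00,0x74,0x09}
query mem[0x17]=0x05, mem[0x14]=0x74, mem[0x04]=0x00, mem[0x06]=0x09

MEM[0x17,0x14,0x04,0x06] = 05 74 00 09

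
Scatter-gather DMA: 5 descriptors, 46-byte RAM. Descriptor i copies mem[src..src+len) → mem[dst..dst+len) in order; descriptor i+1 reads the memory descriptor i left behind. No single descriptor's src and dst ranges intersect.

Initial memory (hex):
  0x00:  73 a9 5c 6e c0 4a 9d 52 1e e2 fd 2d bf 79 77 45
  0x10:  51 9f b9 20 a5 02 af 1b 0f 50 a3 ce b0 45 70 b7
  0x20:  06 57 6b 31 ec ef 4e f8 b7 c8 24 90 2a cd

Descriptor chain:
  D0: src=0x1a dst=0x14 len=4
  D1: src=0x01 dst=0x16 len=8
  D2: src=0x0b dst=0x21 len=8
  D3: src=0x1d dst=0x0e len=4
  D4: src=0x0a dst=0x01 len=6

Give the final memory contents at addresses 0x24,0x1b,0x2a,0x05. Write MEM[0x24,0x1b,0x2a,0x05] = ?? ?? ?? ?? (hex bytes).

[0] 0x1a->0x14 len=4 : a3 ce b0 45
[1] 0x01->0x16 len=8 : a9 5c 6e c0 4a 9d 52 1e
[2] 0x0b->0x21 len=8 : 2d bf 79 77 45 51 9f b9
[3] 0x1d->0x0e len=4 : 1e 70 b7 06
[4] 0x0a->0x01 len=6 : fd 2d bf 79 1e 70
query mem[0x24]=0x77, mem[0x1b]=0x9d, mem[0x2a]=0x24, mem[0x05]=0x1e

MEM[0x24,0x1b,0x2a,0x05] = 77 9d 24 1e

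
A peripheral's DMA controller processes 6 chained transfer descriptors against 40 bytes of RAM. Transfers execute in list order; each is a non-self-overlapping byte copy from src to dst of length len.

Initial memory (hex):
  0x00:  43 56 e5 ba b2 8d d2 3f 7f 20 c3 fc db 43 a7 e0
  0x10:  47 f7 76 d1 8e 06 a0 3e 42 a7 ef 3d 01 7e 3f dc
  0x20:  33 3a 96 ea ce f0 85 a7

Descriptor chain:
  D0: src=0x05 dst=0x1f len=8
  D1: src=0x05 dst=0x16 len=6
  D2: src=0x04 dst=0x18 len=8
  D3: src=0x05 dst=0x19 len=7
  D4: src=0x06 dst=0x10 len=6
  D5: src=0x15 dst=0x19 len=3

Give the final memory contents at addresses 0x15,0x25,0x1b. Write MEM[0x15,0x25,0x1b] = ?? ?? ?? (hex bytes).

MEM[0x15,0x25,0x1b] = fc fc d2

D0: mem[0x1f..0x26] <- [8d d2 3f 7f 20 c3 fc db]
D1: mem[0x16..0x1b] <- [8d d2 3f 7f 20 c3]
D2: mem[0x18..0x1f] <- [b2 8d d2 3f 7f 20 c3 fc]
D3: mem[0x19..0x1f] <- [8d d2 3f 7f 20 c3 fc]
D4: mem[0x10..0x15] <- [d2 3f 7f 20 c3 fc]
D5: mem[0x19..0x1b] <- [fc 8d d2]
query mem[0x15]=0xfc, mem[0x25]=0xfc, mem[0x1b]=0xd2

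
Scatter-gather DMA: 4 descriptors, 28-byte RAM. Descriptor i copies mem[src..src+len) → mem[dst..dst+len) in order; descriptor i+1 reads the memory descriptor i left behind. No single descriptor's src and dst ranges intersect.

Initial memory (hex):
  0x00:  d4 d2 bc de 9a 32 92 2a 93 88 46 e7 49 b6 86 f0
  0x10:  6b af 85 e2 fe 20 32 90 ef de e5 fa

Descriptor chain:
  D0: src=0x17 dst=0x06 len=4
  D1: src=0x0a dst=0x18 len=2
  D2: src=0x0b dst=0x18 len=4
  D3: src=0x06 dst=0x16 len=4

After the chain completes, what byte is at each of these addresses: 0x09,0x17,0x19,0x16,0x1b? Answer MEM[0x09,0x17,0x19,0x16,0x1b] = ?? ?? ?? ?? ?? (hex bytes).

[0] 0x17->0x06 len=4 : 90 ef de e5
[1] 0x0a->0x18 len=2 : 46 e7
[2] 0x0b->0x18 len=4 : e7 49 b6 86
[3] 0x06->0x16 len=4 : 90 ef de e5
query mem[0x09]=0xe5, mem[0x17]=0xef, mem[0x19]=0xe5, mem[0x16]=0x90, mem[0x1b]=0x86

MEM[0x09,0x17,0x19,0x16,0x1b] = e5 ef e5 90 86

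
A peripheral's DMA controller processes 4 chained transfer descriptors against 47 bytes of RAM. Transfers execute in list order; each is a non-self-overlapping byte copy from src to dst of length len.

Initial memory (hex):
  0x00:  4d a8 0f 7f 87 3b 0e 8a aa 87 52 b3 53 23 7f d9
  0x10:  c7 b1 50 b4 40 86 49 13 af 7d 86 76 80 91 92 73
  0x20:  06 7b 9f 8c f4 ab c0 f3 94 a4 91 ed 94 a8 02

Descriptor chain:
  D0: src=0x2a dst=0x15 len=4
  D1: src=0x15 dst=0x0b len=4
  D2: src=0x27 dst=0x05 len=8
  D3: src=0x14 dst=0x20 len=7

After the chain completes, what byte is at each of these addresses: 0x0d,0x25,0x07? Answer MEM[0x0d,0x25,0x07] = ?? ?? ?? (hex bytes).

D0: mem[0x15..0x18] <- [91 ed 94 a8]
D1: mem[0x0b..0x0e] <- [91 ed 94 a8]
D2: mem[0x05..0x0c] <- [f3 94 a4 91 ed 94 a8 02]
D3: mem[0x20..0x26] <- [40 91 ed 94 a8 7d 86]
query mem[0x0d]=0x94, mem[0x25]=0x7d, mem[0x07]=0xa4

MEM[0x0d,0x25,0x07] = 94 7d a4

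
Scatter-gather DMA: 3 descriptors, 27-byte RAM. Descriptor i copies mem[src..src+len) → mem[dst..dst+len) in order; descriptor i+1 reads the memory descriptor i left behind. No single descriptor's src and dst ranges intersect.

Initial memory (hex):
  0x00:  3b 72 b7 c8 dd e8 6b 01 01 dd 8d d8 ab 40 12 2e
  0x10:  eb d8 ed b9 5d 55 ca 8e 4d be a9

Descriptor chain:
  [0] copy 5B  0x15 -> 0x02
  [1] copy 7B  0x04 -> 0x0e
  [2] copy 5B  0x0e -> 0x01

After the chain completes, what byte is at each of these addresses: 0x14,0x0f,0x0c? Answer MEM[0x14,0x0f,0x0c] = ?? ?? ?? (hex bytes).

  after D0: wrote 5B at 0x02 = 55ca8e4dbe
  after D1: wrote 7B at 0x0e = 8e4dbe0101dd8d
  after D2: wrote 5B at 0x01 = 8e4dbe0101
query mem[0x14]=0x8d, mem[0x0f]=0x4d, mem[0x0c]=0xab

MEM[0x14,0x0f,0x0c] = 8d 4d ab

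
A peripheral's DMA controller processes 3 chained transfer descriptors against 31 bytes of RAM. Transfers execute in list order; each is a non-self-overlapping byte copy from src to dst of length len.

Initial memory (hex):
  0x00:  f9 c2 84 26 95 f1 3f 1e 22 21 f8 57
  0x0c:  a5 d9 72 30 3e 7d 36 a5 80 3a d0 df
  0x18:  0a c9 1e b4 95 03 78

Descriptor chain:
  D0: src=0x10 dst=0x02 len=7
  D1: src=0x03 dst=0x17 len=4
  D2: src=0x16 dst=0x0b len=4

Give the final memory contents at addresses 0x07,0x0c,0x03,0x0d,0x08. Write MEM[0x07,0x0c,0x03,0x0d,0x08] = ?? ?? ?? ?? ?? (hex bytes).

MEM[0x07,0x0c,0x03,0x0d,0x08] = 3a 7d 7d 36 d0

D0: mem[0x02..0x08] <- [3e 7d 36 a5 80 3a d0]
D1: mem[0x17..0x1a] <- [7d 36 a5 80]
D2: mem[0x0b..0x0e] <- [d0 7d 36 a5]
query mem[0x07]=0x3a, mem[0x0c]=0x7d, mem[0x03]=0x7d, mem[0x0d]=0x36, mem[0x08]=0xd0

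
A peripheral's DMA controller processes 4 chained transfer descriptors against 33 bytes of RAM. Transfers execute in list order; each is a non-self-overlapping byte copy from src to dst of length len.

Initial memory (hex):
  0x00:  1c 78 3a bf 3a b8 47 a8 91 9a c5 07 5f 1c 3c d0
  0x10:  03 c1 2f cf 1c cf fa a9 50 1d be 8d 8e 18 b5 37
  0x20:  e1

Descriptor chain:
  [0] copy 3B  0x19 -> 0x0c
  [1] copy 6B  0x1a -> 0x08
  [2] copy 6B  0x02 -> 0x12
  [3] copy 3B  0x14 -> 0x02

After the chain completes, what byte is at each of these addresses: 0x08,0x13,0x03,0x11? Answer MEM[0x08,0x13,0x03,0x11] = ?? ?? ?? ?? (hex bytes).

  after D0: wrote 3B at 0x0c = 1dbe8d
  after D1: wrote 6B at 0x08 = be8d8e18b537
  after D2: wrote 6B at 0x12 = 3abf3ab847a8
  after D3: wrote 3B at 0x02 = 3ab847
query mem[0x08]=0xbe, mem[0x13]=0xbf, mem[0x03]=0xb8, mem[0x11]=0xc1

MEM[0x08,0x13,0x03,0x11] = be bf b8 c1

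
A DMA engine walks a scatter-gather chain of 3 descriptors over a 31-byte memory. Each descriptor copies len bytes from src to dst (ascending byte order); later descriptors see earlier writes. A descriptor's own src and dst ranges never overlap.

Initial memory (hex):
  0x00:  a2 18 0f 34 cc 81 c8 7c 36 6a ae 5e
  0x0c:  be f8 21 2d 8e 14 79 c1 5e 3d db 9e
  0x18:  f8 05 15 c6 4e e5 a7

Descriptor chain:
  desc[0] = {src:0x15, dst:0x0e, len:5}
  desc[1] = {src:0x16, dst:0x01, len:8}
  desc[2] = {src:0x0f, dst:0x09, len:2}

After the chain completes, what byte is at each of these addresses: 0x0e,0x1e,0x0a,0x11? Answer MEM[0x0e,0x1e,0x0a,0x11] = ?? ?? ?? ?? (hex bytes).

  after D0: wrote 5B at 0x0e = 3ddb9ef805
  after D1: wrote 8B at 0x01 = db9ef80515c64ee5
  after D2: wrote 2B at 0x09 = db9e
query mem[0x0e]=0x3d, mem[0x1e]=0xa7, mem[0x0a]=0x9e, mem[0x11]=0xf8

MEM[0x0e,0x1e,0x0a,0x11] = 3d a7 9e f8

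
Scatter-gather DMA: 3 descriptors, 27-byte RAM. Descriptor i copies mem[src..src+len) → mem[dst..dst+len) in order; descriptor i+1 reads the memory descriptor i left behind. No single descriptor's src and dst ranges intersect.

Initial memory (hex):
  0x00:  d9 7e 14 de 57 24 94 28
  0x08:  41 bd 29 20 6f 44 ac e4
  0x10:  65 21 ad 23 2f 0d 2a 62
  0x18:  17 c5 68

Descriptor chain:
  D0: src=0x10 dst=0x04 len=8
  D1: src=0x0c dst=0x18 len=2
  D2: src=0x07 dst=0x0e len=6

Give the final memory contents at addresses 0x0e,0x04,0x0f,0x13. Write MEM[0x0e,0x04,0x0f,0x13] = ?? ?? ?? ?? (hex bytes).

#0 dst[0x04+8] := {0x65,0x21,0xad,0x23,0x2f,0x0d,0x2a,0x62}
#1 dst[0x18+2] := {0x6f,0x44}
#2 dst[0x0e+6] := {0x23,0x2f,0x0d,0x2a,0x62,0x6f}
query mem[0x0e]=0x23, mem[0x04]=0x65, mem[0x0f]=0x2f, mem[0x13]=0x6f

MEM[0x0e,0x04,0x0f,0x13] = 23 65 2f 6f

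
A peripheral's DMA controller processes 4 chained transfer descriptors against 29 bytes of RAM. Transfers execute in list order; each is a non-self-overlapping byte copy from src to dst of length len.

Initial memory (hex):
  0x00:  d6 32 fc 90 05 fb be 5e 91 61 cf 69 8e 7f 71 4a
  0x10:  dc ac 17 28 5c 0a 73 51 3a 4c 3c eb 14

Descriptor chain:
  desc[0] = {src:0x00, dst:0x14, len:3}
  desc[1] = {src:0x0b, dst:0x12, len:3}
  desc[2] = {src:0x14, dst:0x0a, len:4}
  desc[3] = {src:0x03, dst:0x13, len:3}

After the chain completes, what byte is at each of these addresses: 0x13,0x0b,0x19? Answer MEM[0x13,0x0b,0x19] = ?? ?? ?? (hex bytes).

[0] 0x00->0x14 len=3 : d6 32 fc
[1] 0x0b->0x12 len=3 : 69 8e 7f
[2] 0x14->0x0a len=4 : 7f 32 fc 51
[3] 0x03->0x13 len=3 : 90 05 fb
query mem[0x13]=0x90, mem[0x0b]=0x32, mem[0x19]=0x4c

MEM[0x13,0x0b,0x19] = 90 32 4c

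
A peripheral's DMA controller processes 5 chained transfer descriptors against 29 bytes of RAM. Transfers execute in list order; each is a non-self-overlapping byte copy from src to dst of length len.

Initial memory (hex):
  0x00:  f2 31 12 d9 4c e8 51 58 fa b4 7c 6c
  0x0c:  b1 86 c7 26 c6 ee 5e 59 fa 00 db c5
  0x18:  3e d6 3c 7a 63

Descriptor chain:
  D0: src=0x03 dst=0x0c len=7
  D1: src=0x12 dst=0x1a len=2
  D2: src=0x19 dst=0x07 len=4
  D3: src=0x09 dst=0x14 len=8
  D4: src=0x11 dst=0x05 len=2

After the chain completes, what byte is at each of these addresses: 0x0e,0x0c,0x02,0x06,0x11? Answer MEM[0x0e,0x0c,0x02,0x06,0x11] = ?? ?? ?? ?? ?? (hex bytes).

[0] 0x03->0x0c len=7 : d9 4c e8 51 58 fa b4
[1] 0x12->0x1a len=2 : b4 59
[2] 0x19->0x07 len=4 : d6 b4 59 63
[3] 0x09->0x14 len=8 : 59 63 6c d9 4c e8 51 58
[4] 0x11->0x05 len=2 : fa b4
query mem[0x0e]=0xe8, mem[0x0c]=0xd9, mem[0x02]=0x12, mem[0x06]=0xb4, mem[0x11]=0xfa

MEM[0x0e,0x0c,0x02,0x06,0x11] = e8 d9 12 b4 fa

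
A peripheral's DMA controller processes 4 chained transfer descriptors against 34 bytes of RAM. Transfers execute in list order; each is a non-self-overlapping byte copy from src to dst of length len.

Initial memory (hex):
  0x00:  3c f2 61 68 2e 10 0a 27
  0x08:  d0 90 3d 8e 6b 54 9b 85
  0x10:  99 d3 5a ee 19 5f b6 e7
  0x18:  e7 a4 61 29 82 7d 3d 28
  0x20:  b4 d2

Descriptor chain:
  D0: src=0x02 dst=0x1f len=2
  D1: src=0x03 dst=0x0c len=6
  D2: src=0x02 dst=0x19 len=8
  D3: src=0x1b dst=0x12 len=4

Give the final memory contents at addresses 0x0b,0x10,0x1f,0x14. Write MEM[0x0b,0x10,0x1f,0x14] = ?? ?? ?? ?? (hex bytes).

D0: mem[0x1f..0x20] <- [61 68]
D1: mem[0x0c..0x11] <- [68 2e 10 0a 27 d0]
D2: mem[0x19..0x20] <- [61 68 2e 10 0a 27 d0 90]
D3: mem[0x12..0x15] <- [2e 10 0a 27]
query mem[0x0b]=0x8e, mem[0x10]=0x27, mem[0x1f]=0xd0, mem[0x14]=0x0a

MEM[0x0b,0x10,0x1f,0x14] = 8e 27 d0 0a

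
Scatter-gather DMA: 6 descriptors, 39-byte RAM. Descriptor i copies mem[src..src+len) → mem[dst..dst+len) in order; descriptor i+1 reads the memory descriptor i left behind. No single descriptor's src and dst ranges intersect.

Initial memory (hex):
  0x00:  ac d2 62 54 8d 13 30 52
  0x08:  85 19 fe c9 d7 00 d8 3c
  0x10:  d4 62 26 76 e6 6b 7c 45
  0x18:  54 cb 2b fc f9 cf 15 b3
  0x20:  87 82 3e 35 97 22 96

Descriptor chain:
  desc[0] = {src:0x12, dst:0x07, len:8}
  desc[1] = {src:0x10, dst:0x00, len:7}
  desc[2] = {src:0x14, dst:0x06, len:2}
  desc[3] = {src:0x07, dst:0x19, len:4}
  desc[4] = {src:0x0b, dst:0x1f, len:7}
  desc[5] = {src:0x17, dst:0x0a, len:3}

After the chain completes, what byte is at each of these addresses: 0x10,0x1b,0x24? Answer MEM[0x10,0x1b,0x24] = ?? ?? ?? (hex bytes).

[0] 0x12->0x07 len=8 : 26 76 e6 6b 7c 45 54 cb
[1] 0x10->0x00 len=7 : d4 62 26 76 e6 6b 7c
[2] 0x14->0x06 len=2 : e6 6b
[3] 0x07->0x19 len=4 : 6b 76 e6 6b
[4] 0x0b->0x1f len=7 : 7c 45 54 cb 3c d4 62
[5] 0x17->0x0a len=3 : 45 54 6b
query mem[0x10]=0xd4, mem[0x1b]=0xe6, mem[0x24]=0xd4

MEM[0x10,0x1b,0x24] = d4 e6 d4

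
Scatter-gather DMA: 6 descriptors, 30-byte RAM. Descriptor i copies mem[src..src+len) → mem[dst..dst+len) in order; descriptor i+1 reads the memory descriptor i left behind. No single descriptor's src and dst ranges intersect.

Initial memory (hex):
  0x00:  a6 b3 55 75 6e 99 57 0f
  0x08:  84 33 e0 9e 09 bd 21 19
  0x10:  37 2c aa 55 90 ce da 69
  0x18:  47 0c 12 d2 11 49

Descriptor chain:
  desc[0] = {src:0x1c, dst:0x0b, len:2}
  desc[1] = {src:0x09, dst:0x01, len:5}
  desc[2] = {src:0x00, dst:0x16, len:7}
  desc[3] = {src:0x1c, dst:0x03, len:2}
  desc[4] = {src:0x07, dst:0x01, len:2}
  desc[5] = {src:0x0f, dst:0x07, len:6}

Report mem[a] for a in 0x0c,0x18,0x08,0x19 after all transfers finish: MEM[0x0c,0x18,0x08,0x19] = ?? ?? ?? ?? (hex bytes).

#0 dst[0x0b+2] := {0x11,0x49}
#1 dst[0x01+5] := {0x33,0xe0,0x11,0x49,0xbd}
#2 dst[0x16+7] := {0xa6,0x33,0xe0,0x11,0x49,0xbd,0x57}
#3 dst[0x03+2] := {0x57,0x49}
#4 dst[0x01+2] := {0x0f,0x84}
#5 dst[0x07+6] := {0x19,0x37,0x2c,0xaa,0x55,0x90}
query mem[0x0c]=0x90, mem[0x18]=0xe0, mem[0x08]=0x37, mem[0x19]=0x11

MEM[0x0c,0x18,0x08,0x19] = 90 e0 37 11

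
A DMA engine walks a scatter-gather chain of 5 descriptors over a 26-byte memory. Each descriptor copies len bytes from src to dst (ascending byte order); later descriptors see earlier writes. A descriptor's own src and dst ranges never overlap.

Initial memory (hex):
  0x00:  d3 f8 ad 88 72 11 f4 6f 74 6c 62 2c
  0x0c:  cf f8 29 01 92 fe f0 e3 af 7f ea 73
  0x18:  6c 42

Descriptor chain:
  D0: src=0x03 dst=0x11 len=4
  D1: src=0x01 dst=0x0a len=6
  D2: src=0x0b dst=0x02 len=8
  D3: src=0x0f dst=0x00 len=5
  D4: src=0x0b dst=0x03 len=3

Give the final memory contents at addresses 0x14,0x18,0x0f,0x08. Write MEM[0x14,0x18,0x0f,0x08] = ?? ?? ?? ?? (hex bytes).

MEM[0x14,0x18,0x0f,0x08] = f4 6c f4 88

#0 dst[0x11+4] := {0x88,0x72,0x11,0xf4}
#1 dst[0x0a+6] := {0xf8,0xad,0x88,0x72,0x11,0xf4}
#2 dst[0x02+8] := {0xad,0x88,0x72,0x11,0xf4,0x92,0x88,0x72}
#3 dst[0x00+5] := {0xf4,0x92,0x88,0x72,0x11}
#4 dst[0x03+3] := {0xad,0x88,0x72}
query mem[0x14]=0xf4, mem[0x18]=0x6c, mem[0x0f]=0xf4, mem[0x08]=0x88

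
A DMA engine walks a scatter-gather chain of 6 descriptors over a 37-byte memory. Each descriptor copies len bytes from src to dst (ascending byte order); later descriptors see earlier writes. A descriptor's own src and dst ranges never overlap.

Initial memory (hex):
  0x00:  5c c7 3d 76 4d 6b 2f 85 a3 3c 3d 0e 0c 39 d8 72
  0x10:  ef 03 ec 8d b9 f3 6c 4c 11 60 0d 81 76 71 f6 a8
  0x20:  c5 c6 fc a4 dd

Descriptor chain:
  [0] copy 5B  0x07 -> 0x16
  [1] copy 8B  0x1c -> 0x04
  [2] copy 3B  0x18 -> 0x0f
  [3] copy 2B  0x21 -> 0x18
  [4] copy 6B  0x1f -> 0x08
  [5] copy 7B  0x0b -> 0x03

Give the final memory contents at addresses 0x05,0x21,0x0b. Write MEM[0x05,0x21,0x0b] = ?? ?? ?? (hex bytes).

  after D0: wrote 5B at 0x16 = 85a33c3d0e
  after D1: wrote 8B at 0x04 = 7671f6a8c5c6fca4
  after D2: wrote 3B at 0x0f = 3c3d0e
  after D3: wrote 2B at 0x18 = c6fc
  after D4: wrote 6B at 0x08 = a8c5c6fca4dd
  after D5: wrote 7B at 0x03 = fca4ddd83c3d0e
query mem[0x05]=0xdd, mem[0x21]=0xc6, mem[0x0b]=0xfc

MEM[0x05,0x21,0x0b] = dd c6 fc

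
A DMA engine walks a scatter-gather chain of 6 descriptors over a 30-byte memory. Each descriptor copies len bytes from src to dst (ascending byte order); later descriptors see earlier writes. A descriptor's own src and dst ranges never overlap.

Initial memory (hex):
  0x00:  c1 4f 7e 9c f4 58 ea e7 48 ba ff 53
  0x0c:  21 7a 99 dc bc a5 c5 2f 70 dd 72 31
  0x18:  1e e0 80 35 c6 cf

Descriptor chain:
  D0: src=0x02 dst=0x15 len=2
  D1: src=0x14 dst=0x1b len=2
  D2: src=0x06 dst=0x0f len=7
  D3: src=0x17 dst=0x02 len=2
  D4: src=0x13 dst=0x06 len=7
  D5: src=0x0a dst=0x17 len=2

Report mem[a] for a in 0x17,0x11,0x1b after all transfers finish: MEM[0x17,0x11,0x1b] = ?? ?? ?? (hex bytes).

MEM[0x17,0x11,0x1b] = 31 48 70

D0: mem[0x15..0x16] <- [7e 9c]
D1: mem[0x1b..0x1c] <- [70 7e]
D2: mem[0x0f..0x15] <- [ea e7 48 ba ff 53 21]
D3: mem[0x02..0x03] <- [31 1e]
D4: mem[0x06..0x0c] <- [ff 53 21 9c 31 1e e0]
D5: mem[0x17..0x18] <- [31 1e]
query mem[0x17]=0x31, mem[0x11]=0x48, mem[0x1b]=0x70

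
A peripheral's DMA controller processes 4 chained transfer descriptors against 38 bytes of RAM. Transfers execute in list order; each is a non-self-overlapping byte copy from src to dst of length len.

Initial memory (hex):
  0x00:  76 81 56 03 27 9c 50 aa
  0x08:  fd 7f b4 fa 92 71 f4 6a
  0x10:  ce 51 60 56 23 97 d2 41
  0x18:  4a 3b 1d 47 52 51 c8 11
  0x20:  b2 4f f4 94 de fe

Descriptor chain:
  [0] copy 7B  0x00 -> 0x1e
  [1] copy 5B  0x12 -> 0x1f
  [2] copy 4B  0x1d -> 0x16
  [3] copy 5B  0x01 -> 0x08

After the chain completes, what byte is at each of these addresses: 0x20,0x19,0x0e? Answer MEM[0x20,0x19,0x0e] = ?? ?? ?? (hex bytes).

  after D0: wrote 7B at 0x1e = 76815603279c50
  after D1: wrote 5B at 0x1f = 60562397d2
  after D2: wrote 4B at 0x16 = 51766056
  after D3: wrote 5B at 0x08 = 815603279c
query mem[0x20]=0x56, mem[0x19]=0x56, mem[0x0e]=0xf4

MEM[0x20,0x19,0x0e] = 56 56 f4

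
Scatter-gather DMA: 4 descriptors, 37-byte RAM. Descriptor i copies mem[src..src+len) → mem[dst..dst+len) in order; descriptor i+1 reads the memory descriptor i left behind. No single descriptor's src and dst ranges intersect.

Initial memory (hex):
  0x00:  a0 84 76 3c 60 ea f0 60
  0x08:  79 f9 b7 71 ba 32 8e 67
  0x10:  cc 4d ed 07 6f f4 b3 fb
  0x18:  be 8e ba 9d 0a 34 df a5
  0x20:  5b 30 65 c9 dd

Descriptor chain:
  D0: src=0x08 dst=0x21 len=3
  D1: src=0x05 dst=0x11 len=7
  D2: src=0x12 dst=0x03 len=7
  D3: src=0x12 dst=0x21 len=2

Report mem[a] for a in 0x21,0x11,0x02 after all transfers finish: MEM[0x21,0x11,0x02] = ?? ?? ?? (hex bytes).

MEM[0x21,0x11,0x02] = f0 ea 76

[0] 0x08->0x21 len=3 : 79 f9 b7
[1] 0x05->0x11 len=7 : ea f0 60 79 f9 b7 71
[2] 0x12->0x03 len=7 : f0 60 79 f9 b7 71 be
[3] 0x12->0x21 len=2 : f0 60
query mem[0x21]=0xf0, mem[0x11]=0xea, mem[0x02]=0x76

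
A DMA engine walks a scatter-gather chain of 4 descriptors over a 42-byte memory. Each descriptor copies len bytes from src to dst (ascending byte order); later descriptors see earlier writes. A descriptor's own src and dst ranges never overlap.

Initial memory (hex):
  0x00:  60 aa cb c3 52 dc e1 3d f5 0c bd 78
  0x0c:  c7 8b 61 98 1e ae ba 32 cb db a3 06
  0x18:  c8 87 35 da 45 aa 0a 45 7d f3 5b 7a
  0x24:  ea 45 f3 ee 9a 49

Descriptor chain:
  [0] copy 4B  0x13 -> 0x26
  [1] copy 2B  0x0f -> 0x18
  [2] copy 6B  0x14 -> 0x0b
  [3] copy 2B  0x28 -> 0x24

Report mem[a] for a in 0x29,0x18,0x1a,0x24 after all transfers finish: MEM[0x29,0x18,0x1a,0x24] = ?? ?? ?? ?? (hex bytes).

MEM[0x29,0x18,0x1a,0x24] = a3 98 35 db

D0: mem[0x26..0x29] <- [32 cb db a3]
D1: mem[0x18..0x19] <- [98 1e]
D2: mem[0x0b..0x10] <- [cb db a3 06 98 1e]
D3: mem[0x24..0x25] <- [db a3]
query mem[0x29]=0xa3, mem[0x18]=0x98, mem[0x1a]=0x35, mem[0x24]=0xdb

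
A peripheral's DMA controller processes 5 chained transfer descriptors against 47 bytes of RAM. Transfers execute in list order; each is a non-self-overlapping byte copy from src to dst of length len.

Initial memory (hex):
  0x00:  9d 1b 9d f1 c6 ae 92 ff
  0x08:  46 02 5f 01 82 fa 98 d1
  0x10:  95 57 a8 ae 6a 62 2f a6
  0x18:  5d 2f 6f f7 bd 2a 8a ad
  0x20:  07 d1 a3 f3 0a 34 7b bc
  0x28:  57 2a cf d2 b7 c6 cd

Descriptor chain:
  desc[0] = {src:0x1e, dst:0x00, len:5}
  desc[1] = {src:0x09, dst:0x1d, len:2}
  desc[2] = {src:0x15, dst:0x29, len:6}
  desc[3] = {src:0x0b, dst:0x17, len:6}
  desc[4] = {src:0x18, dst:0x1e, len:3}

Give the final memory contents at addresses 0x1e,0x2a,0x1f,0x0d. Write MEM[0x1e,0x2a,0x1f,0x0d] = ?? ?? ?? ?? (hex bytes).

MEM[0x1e,0x2a,0x1f,0x0d] = 82 2f fa fa

D0: mem[0x00..0x04] <- [8a ad 07 d1 a3]
D1: mem[0x1d..0x1e] <- [02 5f]
D2: mem[0x29..0x2e] <- [62 2f a6 5d 2f 6f]
D3: mem[0x17..0x1c] <- [01 82 fa 98 d1 95]
D4: mem[0x1e..0x20] <- [82 fa 98]
query mem[0x1e]=0x82, mem[0x2a]=0x2f, mem[0x1f]=0xfa, mem[0x0d]=0xfa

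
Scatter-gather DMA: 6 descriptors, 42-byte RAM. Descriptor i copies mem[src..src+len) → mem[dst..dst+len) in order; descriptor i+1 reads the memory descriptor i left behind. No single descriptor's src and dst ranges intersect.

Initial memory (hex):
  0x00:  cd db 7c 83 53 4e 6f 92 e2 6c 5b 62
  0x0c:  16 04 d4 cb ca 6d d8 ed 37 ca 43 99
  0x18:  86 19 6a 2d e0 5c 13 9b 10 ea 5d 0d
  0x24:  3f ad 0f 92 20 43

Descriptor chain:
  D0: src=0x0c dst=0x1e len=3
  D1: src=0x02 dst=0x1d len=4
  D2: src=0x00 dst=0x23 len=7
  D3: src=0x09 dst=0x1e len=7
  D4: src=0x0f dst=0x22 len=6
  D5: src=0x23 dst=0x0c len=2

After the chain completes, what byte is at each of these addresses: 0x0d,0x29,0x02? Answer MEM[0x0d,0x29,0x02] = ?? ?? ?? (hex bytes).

  after D0: wrote 3B at 0x1e = 1604d4
  after D1: wrote 4B at 0x1d = 7c83534e
  after D2: wrote 7B at 0x23 = cddb7c83534e6f
  after D3: wrote 7B at 0x1e = 6c5b621604d4cb
  after D4: wrote 6B at 0x22 = cbca6dd8ed37
  after D5: wrote 2B at 0x0c = ca6d
query mem[0x0d]=0x6d, mem[0x29]=0x6f, mem[0x02]=0x7c

MEM[0x0d,0x29,0x02] = 6d 6f 7c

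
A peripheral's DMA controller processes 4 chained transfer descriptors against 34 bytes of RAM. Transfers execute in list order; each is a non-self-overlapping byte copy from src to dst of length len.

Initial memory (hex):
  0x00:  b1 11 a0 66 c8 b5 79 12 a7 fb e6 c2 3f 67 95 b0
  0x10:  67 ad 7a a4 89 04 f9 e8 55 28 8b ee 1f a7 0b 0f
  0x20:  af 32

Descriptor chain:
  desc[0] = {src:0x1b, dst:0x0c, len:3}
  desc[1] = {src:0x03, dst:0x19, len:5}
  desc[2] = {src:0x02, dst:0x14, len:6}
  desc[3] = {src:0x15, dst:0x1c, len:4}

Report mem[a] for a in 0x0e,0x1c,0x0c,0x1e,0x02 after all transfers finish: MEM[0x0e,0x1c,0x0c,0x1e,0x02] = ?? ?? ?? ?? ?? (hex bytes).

MEM[0x0e,0x1c,0x0c,0x1e,0x02] = a7 66 ee b5 a0

D0: mem[0x0c..0x0e] <- [ee 1f a7]
D1: mem[0x19..0x1d] <- [66 c8 b5 79 12]
D2: mem[0x14..0x19] <- [a0 66 c8 b5 79 12]
D3: mem[0x1c..0x1f] <- [66 c8 b5 79]
query mem[0x0e]=0xa7, mem[0x1c]=0x66, mem[0x0c]=0xee, mem[0x1e]=0xb5, mem[0x02]=0xa0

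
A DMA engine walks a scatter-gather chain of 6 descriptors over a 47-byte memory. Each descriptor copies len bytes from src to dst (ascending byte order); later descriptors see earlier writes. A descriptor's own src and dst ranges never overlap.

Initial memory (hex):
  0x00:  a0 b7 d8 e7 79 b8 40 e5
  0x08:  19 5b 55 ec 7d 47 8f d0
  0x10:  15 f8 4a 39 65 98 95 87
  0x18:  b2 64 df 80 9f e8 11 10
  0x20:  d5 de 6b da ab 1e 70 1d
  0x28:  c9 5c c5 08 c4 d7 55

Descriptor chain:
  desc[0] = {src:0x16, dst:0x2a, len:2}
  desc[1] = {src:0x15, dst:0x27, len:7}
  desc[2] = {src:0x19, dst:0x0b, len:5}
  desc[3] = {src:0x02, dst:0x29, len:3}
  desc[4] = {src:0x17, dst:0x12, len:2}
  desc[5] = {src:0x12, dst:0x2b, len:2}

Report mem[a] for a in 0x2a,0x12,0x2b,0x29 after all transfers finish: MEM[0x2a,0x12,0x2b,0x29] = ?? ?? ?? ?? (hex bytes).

MEM[0x2a,0x12,0x2b,0x29] = e7 87 87 d8

[0] 0x16->0x2a len=2 : 95 87
[1] 0x15->0x27 len=7 : 98 95 87 b2 64 df 80
[2] 0x19->0x0b len=5 : 64 df 80 9f e8
[3] 0x02->0x29 len=3 : d8 e7 79
[4] 0x17->0x12 len=2 : 87 b2
[5] 0x12->0x2b len=2 : 87 b2
query mem[0x2a]=0xe7, mem[0x12]=0x87, mem[0x2b]=0x87, mem[0x29]=0xd8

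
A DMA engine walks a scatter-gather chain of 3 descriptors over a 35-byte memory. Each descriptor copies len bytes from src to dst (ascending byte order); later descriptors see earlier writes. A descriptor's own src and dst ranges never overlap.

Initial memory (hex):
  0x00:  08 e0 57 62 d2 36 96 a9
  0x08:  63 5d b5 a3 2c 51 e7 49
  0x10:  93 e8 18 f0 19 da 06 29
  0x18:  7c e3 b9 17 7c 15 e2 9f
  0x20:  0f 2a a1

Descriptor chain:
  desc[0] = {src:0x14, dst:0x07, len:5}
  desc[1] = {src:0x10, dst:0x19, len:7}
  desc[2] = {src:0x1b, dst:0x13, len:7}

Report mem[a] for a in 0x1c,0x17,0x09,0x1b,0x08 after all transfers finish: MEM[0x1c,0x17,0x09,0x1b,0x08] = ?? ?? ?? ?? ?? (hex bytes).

[0] 0x14->0x07 len=5 : 19 da 06 29 7c
[1] 0x10->0x19 len=7 : 93 e8 18 f0 19 da 06
[2] 0x1b->0x13 len=7 : 18 f0 19 da 06 0f 2a
query mem[0x1c]=0xf0, mem[0x17]=0x06, mem[0x09]=0x06, mem[0x1b]=0x18, mem[0x08]=0xda

MEM[0x1c,0x17,0x09,0x1b,0x08] = f0 06 06 18 da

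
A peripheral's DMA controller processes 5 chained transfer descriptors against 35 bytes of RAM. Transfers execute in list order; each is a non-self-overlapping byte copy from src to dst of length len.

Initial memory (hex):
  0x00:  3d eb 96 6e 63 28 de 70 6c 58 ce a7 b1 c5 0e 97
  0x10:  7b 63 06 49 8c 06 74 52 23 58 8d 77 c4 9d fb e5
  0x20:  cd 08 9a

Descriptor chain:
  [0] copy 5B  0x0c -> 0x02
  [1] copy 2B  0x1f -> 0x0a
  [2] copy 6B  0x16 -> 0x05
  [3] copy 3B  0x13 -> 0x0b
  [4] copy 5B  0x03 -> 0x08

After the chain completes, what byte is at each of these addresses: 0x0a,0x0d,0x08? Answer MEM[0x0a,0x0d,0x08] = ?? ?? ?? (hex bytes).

#0 dst[0x02+5] := {0xb1,0xc5,0x0e,0x97,0x7b}
#1 dst[0x0a+2] := {0xe5,0xcd}
#2 dst[0x05+6] := {0x74,0x52,0x23,0x58,0x8d,0x77}
#3 dst[0x0b+3] := {0x49,0x8c,0x06}
#4 dst[0x08+5] := {0xc5,0x0e,0x74,0x52,0x23}
query mem[0x0a]=0x74, mem[0x0d]=0x06, mem[0x08]=0xc5

MEM[0x0a,0x0d,0x08] = 74 06 c5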